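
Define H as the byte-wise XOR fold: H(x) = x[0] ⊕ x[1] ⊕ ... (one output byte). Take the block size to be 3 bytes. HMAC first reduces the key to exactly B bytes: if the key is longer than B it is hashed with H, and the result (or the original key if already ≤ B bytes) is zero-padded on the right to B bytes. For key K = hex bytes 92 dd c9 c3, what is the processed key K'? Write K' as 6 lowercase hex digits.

|K| = 4 > B = 3, so first hash the key.
H(K): XOR 92⊕dd⊕c9⊕c3 = 45.
Zero-pad H(K) = 45 to 3 bytes: K' = 45 00 00.

450000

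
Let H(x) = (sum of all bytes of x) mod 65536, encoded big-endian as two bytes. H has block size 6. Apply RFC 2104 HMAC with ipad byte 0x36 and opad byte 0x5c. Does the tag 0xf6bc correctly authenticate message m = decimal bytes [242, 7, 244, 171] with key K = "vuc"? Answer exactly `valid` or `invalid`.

Key "vuc" = 76 75 63 is 3 bytes ≤ B = 6; zero-pad to 6 bytes: K' = 76 75 63 00 00 00.
K' ⊕ ipad = 40 43 55 36 36 36; K' ⊕ opad = 2a 29 3f 5c 5c 5c.
Inner hash: sum = 64+67+85+54+54+54+242+7+244+171 = 1042 → 04 12.
Outer hash (recomputed tag): sum = 42+41+63+92+92+92+4+18 = 444 → 01 bc.
Recomputed tag = 01bc; claimed = f6bc → mismatch.

invalid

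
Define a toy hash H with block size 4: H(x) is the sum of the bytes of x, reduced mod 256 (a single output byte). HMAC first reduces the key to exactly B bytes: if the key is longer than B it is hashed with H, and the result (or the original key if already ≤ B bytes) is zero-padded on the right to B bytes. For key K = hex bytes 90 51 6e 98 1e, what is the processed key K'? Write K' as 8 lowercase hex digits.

|K| = 5 > B = 4, so first hash the key.
H(K): sum = 144+81+110+152+30 = 517; mod 256 = 5 → 05.
Zero-pad H(K) = 05 to 4 bytes: K' = 05 00 00 00.

05000000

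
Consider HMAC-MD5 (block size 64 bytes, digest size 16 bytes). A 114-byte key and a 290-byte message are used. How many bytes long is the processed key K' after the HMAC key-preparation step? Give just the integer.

Key is 114 > 64 bytes, so it is hashed to 16 bytes then zero-padded to 64: |K'| = 64.

64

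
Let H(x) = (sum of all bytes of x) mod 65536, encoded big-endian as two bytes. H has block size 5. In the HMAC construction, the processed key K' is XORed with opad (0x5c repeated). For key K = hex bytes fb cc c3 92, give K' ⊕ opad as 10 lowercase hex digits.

a7909fce5c

Key hex bytes fb cc c3 92 is 4 bytes ≤ B = 5; zero-pad to 5 bytes: K' = fb cc c3 92 00.
XOR each byte with 0x5c: fb⊕5c=a7, cc⊕5c=90, c3⊕5c=9f, 92⊕5c=ce, 00⊕5c=5c.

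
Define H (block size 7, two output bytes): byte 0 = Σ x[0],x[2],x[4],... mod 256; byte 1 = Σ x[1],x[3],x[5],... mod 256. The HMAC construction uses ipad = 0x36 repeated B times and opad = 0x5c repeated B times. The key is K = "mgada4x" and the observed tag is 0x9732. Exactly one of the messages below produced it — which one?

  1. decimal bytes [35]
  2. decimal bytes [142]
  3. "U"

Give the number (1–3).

1

Key "mgada4x" = 6d 67 61 64 61 34 78 is exactly B = 7 bytes: K' = 6d 67 61 64 61 34 78.
K' ⊕ ipad = 5b 51 57 52 57 02 4e; K' ⊕ opad = 31 3b 3d 38 3d 68 24.
m1: inner = H(5b 51 57 52 57 02 4e 23) = 57 c8; tag = H(31 3b 3d 38 3d 68 24 57 c8) = 9732 ← matches
m2: inner = H(5b 51 57 52 57 02 4e 8e) = 57 33; tag = H(31 3b 3d 38 3d 68 24 57 33) = 0232
m3: inner = H(5b 51 57 52 57 02 4e 55) = 57 fa; tag = H(31 3b 3d 38 3d 68 24 57 fa) = c932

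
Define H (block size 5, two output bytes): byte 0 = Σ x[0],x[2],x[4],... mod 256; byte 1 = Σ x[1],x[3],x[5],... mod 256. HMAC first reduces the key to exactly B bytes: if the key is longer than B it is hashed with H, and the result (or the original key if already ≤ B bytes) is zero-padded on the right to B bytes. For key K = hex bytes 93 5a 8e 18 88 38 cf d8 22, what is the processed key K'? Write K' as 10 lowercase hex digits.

|K| = 9 > B = 5, so first hash the key.
H(K): even-index sum = 666 mod 256 = 154; odd-index sum = 386 mod 256 = 130 → 9a 82.
Zero-pad H(K) = 9a 82 to 5 bytes: K' = 9a 82 00 00 00.

9a82000000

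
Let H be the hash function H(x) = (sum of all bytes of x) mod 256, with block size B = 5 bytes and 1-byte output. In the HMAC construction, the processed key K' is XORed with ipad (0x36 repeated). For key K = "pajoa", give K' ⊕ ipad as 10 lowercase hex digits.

46575c5957

Key "pajoa" = 70 61 6a 6f 61 is exactly B = 5 bytes: K' = 70 61 6a 6f 61.
XOR each byte with 0x36: 70⊕36=46, 61⊕36=57, 6a⊕36=5c, 6f⊕36=59, 61⊕36=57.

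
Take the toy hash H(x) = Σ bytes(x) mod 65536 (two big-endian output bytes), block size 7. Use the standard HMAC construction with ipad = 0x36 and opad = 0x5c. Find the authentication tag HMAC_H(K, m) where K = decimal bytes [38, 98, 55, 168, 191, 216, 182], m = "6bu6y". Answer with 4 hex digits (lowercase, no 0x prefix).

Key decimal bytes [38, 98, 55, 168, 191, 216, 182] = 26 62 37 a8 bf d8 b6 is exactly B = 7 bytes: K' = 26 62 37 a8 bf d8 b6.
K' ⊕ ipad = 10 54 01 9e 89 ee 80.  K' ⊕ opad = 7a 3e 6b f4 e3 84 ea.
Inner input = (K'⊕ipad) ∥ m = 10 54 01 9e 89 ee 80 ∥ 36 62 75 36 79.
Inner hash: sum = 16+84+1+158+137+238+128+54+98+117+54+121 = 1206 → 04 b6.
Outer input = (K'⊕opad) ∥ inner = 7a 3e 6b f4 e3 84 ea ∥ 04 b6.
Outer hash (tag): sum = 122+62+107+244+227+132+234+4+182 = 1314 → 05 22.

0522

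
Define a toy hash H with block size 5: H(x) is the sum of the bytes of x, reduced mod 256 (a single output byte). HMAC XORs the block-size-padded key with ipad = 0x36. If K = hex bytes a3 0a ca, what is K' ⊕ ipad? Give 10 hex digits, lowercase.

Key hex bytes a3 0a ca is 3 bytes ≤ B = 5; zero-pad to 5 bytes: K' = a3 0a ca 00 00.
XOR each byte with 0x36: a3⊕36=95, 0a⊕36=3c, ca⊕36=fc, 00⊕36=36, 00⊕36=36.

953cfc3636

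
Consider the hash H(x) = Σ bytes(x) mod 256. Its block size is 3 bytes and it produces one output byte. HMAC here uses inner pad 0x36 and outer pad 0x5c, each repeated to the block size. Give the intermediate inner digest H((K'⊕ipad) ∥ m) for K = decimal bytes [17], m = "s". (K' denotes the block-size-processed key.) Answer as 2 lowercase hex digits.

06

Key decimal bytes [17] = 11 is 1 byte ≤ B = 3; zero-pad to 3 bytes: K' = 11 00 00.
K' ⊕ ipad = 27 36 36.
Inner input = 27 36 36 ∥ 73.
Inner hash: sum = 39+54+54+115 = 262; mod 256 = 6 → 06.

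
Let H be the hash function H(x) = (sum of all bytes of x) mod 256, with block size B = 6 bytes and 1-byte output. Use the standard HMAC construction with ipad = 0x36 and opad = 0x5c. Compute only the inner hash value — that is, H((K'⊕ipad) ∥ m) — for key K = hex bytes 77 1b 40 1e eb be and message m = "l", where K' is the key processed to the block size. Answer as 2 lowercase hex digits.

dd

Key hex bytes 77 1b 40 1e eb be is exactly B = 6 bytes: K' = 77 1b 40 1e eb be.
K' ⊕ ipad = 41 2d 76 28 dd 88.
Inner input = 41 2d 76 28 dd 88 ∥ 6c.
Inner hash: sum = 65+45+118+40+221+136+108 = 733; mod 256 = 221 → dd.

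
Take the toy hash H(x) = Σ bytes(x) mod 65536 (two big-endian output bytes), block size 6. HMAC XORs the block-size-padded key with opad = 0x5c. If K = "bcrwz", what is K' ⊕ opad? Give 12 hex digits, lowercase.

3e3f2e2b265c

Key "bcrwz" = 62 63 72 77 7a is 5 bytes ≤ B = 6; zero-pad to 6 bytes: K' = 62 63 72 77 7a 00.
XOR each byte with 0x5c: 62⊕5c=3e, 63⊕5c=3f, 72⊕5c=2e, 77⊕5c=2b, 7a⊕5c=26, 00⊕5c=5c.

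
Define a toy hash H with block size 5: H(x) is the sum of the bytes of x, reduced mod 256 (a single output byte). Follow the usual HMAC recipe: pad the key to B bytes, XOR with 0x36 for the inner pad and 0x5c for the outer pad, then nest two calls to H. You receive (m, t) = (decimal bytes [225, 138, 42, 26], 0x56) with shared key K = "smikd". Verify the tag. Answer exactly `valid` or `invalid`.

Key "smikd" = 73 6d 69 6b 64 is exactly B = 5 bytes: K' = 73 6d 69 6b 64.
K' ⊕ ipad = 45 5b 5f 5d 52; K' ⊕ opad = 2f 31 35 37 38.
Inner hash: sum = 69+91+95+93+82+225+138+42+26 = 861; mod 256 = 93 → 5d.
Outer hash (recomputed tag): sum = 47+49+53+55+56+93 = 353; mod 256 = 97 → 61.
Recomputed tag = 61; claimed = 56 → mismatch.

invalid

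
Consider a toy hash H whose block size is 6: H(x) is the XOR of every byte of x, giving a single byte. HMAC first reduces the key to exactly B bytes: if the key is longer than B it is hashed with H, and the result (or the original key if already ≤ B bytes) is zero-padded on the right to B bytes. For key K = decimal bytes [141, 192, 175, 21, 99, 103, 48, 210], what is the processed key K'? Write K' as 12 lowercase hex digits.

110000000000

|K| = 8 > B = 6, so first hash the key.
H(K): XOR 8d⊕c0⊕af⊕15⊕63⊕67⊕30⊕d2 = 11.
Zero-pad H(K) = 11 to 6 bytes: K' = 11 00 00 00 00 00.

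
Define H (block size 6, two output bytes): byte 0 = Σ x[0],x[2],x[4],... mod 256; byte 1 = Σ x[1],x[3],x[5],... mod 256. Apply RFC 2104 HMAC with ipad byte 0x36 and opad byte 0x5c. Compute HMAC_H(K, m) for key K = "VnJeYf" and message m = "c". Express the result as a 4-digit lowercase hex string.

Key "VnJeYf" = 56 6e 4a 65 59 66 is exactly B = 6 bytes: K' = 56 6e 4a 65 59 66.
K' ⊕ ipad = 60 58 7c 53 6f 50.  K' ⊕ opad = 0a 32 16 39 05 3a.
Inner input = (K'⊕ipad) ∥ m = 60 58 7c 53 6f 50 ∥ 63.
Inner hash: even-index sum = 430 mod 256 = 174; odd-index sum = 251 mod 256 = 251 → ae fb.
Outer input = (K'⊕opad) ∥ inner = 0a 32 16 39 05 3a ∥ ae fb.
Outer hash (tag): even-index sum = 211 mod 256 = 211; odd-index sum = 416 mod 256 = 160 → d3 a0.

d3a0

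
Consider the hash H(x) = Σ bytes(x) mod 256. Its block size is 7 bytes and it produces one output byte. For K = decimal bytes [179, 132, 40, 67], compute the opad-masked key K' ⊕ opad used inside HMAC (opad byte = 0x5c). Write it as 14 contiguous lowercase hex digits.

efd8741f5c5c5c

Key decimal bytes [179, 132, 40, 67] = b3 84 28 43 is 4 bytes ≤ B = 7; zero-pad to 7 bytes: K' = b3 84 28 43 00 00 00.
XOR each byte with 0x5c: b3⊕5c=ef, 84⊕5c=d8, 28⊕5c=74, 43⊕5c=1f, 00⊕5c=5c, 00⊕5c=5c, 00⊕5c=5c.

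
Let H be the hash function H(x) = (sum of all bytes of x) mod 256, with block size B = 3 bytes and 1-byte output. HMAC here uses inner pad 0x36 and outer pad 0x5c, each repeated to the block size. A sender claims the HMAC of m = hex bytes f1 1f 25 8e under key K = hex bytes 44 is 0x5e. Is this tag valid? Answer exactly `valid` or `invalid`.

Key hex bytes 44 is 1 byte ≤ B = 3; zero-pad to 3 bytes: K' = 44 00 00.
K' ⊕ ipad = 72 36 36; K' ⊕ opad = 18 5c 5c.
Inner hash: sum = 114+54+54+241+31+37+142 = 673; mod 256 = 161 → a1.
Outer hash (recomputed tag): sum = 24+92+92+161 = 369; mod 256 = 113 → 71.
Recomputed tag = 71; claimed = 5e → mismatch.

invalid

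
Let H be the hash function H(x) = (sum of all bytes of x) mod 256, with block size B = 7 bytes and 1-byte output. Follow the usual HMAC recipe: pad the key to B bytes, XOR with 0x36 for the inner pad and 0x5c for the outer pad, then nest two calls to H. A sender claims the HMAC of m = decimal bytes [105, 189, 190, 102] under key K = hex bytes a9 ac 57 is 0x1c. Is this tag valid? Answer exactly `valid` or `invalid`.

valid

Key hex bytes a9 ac 57 is 3 bytes ≤ B = 7; zero-pad to 7 bytes: K' = a9 ac 57 00 00 00 00.
K' ⊕ ipad = 9f 9a 61 36 36 36 36; K' ⊕ opad = f5 f0 0b 5c 5c 5c 5c.
Inner hash: sum = 159+154+97+54+54+54+54+105+189+190+102 = 1212; mod 256 = 188 → bc.
Outer hash (recomputed tag): sum = 245+240+11+92+92+92+92+188 = 1052; mod 256 = 28 → 1c.
Recomputed tag = 1c; claimed = 1c → match.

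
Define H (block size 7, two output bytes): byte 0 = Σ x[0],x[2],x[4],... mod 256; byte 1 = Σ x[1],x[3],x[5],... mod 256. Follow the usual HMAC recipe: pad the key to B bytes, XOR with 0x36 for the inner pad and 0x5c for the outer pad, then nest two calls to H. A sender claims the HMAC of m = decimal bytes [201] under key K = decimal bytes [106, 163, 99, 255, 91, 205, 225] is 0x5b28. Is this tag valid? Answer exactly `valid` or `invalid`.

valid

Key decimal bytes [106, 163, 99, 255, 91, 205, 225] = 6a a3 63 ff 5b cd e1 is exactly B = 7 bytes: K' = 6a a3 63 ff 5b cd e1.
K' ⊕ ipad = 5c 95 55 c9 6d fb d7; K' ⊕ opad = 36 ff 3f a3 07 91 bd.
Inner hash: even-index sum = 501 mod 256 = 245; odd-index sum = 802 mod 256 = 34 → f5 22.
Outer hash (recomputed tag): even-index sum = 347 mod 256 = 91; odd-index sum = 808 mod 256 = 40 → 5b 28.
Recomputed tag = 5b28; claimed = 5b28 → match.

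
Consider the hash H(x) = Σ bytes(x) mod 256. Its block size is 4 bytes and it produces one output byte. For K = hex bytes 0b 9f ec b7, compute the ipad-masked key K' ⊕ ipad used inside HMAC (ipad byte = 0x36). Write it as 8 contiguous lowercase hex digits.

Key hex bytes 0b 9f ec b7 is exactly B = 4 bytes: K' = 0b 9f ec b7.
XOR each byte with 0x36: 0b⊕36=3d, 9f⊕36=a9, ec⊕36=da, b7⊕36=81.

3da9da81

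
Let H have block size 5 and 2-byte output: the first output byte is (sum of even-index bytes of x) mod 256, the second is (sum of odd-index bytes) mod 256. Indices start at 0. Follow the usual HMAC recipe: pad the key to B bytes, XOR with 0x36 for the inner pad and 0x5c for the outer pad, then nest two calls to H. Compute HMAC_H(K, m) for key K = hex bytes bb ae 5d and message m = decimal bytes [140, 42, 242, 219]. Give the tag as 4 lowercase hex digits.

9081

Key hex bytes bb ae 5d is 3 bytes ≤ B = 5; zero-pad to 5 bytes: K' = bb ae 5d 00 00.
K' ⊕ ipad = 8d 98 6b 36 36.  K' ⊕ opad = e7 f2 01 5c 5c.
Inner input = (K'⊕ipad) ∥ m = 8d 98 6b 36 36 ∥ 8c 2a f2 db.
Inner hash: even-index sum = 563 mod 256 = 51; odd-index sum = 588 mod 256 = 76 → 33 4c.
Outer input = (K'⊕opad) ∥ inner = e7 f2 01 5c 5c ∥ 33 4c.
Outer hash (tag): even-index sum = 400 mod 256 = 144; odd-index sum = 385 mod 256 = 129 → 90 81.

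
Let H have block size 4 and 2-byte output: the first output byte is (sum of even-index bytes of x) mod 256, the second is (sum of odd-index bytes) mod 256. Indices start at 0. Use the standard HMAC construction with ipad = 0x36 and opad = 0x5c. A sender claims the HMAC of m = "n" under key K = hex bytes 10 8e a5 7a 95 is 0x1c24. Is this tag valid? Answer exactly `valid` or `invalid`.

invalid

Key hex bytes 10 8e a5 7a 95 is 5 bytes > B = 4, so hash it first: H(key) = 4a 08, then zero-pad to 4 bytes: K' = 4a 08 00 00.
K' ⊕ ipad = 7c 3e 36 36; K' ⊕ opad = 16 54 5c 5c.
Inner hash: even-index sum = 288 mod 256 = 32; odd-index sum = 116 mod 256 = 116 → 20 74.
Outer hash (recomputed tag): even-index sum = 146 mod 256 = 146; odd-index sum = 292 mod 256 = 36 → 92 24.
Recomputed tag = 9224; claimed = 1c24 → mismatch.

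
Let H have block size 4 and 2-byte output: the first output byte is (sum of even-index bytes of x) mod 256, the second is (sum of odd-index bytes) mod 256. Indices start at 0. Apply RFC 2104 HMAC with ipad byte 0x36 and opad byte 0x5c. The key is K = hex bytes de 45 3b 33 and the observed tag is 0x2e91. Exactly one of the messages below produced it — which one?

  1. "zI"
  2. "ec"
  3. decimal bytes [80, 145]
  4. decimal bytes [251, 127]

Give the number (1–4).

3

Key hex bytes de 45 3b 33 is exactly B = 4 bytes: K' = de 45 3b 33.
K' ⊕ ipad = e8 73 0d 05; K' ⊕ opad = 82 19 67 6f.
m1: inner = H(e8 73 0d 05 7a 49) = 6f c1; tag = H(82 19 67 6f 6f c1) = 5849
m2: inner = H(e8 73 0d 05 65 63) = 5a db; tag = H(82 19 67 6f 5a db) = 4363
m3: inner = H(e8 73 0d 05 50 91) = 45 09; tag = H(82 19 67 6f 45 09) = 2e91 ← matches
m4: inner = H(e8 73 0d 05 fb 7f) = f0 f7; tag = H(82 19 67 6f f0 f7) = d97f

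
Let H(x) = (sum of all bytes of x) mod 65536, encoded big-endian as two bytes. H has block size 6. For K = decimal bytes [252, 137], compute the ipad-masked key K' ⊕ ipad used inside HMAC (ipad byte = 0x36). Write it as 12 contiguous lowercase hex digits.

Key decimal bytes [252, 137] = fc 89 is 2 bytes ≤ B = 6; zero-pad to 6 bytes: K' = fc 89 00 00 00 00.
XOR each byte with 0x36: fc⊕36=ca, 89⊕36=bf, 00⊕36=36, 00⊕36=36, 00⊕36=36, 00⊕36=36.

cabf36363636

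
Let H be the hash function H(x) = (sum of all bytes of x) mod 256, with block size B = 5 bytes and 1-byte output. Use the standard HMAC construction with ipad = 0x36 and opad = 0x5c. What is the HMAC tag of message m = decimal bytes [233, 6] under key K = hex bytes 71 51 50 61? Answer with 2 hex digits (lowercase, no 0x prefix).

6f

Key hex bytes 71 51 50 61 is 4 bytes ≤ B = 5; zero-pad to 5 bytes: K' = 71 51 50 61 00.
K' ⊕ ipad = 47 67 66 57 36.  K' ⊕ opad = 2d 0d 0c 3d 5c.
Inner input = (K'⊕ipad) ∥ m = 47 67 66 57 36 ∥ e9 06.
Inner hash: sum = 71+103+102+87+54+233+6 = 656; mod 256 = 144 → 90.
Outer input = (K'⊕opad) ∥ inner = 2d 0d 0c 3d 5c ∥ 90.
Outer hash (tag): sum = 45+13+12+61+92+144 = 367; mod 256 = 111 → 6f.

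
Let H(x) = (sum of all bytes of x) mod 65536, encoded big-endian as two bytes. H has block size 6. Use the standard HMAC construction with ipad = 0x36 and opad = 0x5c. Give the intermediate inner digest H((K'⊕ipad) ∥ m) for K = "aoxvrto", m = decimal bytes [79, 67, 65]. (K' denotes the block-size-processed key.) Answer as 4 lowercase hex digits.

0205

Key "aoxvrto" = 61 6f 78 76 72 74 6f is 7 bytes > B = 6, so hash it first: H(key) = 03 13, then zero-pad to 6 bytes: K' = 03 13 00 00 00 00.
K' ⊕ ipad = 35 25 36 36 36 36.
Inner input = 35 25 36 36 36 36 ∥ 4f 43 41.
Inner hash: sum = 53+37+54+54+54+54+79+67+65 = 517 → 02 05.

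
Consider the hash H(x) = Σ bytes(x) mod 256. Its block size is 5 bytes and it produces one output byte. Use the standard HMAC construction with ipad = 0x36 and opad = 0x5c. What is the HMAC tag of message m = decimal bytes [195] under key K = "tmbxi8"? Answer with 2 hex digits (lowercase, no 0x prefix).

75

Key "tmbxi8" = 74 6d 62 78 69 38 is 6 bytes > B = 5, so hash it first: H(key) = 5c, then zero-pad to 5 bytes: K' = 5c 00 00 00 00.
K' ⊕ ipad = 6a 36 36 36 36.  K' ⊕ opad = 00 5c 5c 5c 5c.
Inner input = (K'⊕ipad) ∥ m = 6a 36 36 36 36 ∥ c3.
Inner hash: sum = 106+54+54+54+54+195 = 517; mod 256 = 5 → 05.
Outer input = (K'⊕opad) ∥ inner = 00 5c 5c 5c 5c ∥ 05.
Outer hash (tag): sum = 0+92+92+92+92+5 = 373; mod 256 = 117 → 75.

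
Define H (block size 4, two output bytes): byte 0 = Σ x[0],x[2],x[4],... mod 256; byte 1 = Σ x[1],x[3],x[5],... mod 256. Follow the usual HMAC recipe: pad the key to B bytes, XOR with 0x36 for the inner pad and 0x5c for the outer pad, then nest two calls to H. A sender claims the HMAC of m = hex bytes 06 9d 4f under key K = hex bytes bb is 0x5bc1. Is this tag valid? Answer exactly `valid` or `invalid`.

valid

Key hex bytes bb is 1 byte ≤ B = 4; zero-pad to 4 bytes: K' = bb 00 00 00.
K' ⊕ ipad = 8d 36 36 36; K' ⊕ opad = e7 5c 5c 5c.
Inner hash: even-index sum = 280 mod 256 = 24; odd-index sum = 265 mod 256 = 9 → 18 09.
Outer hash (recomputed tag): even-index sum = 347 mod 256 = 91; odd-index sum = 193 mod 256 = 193 → 5b c1.
Recomputed tag = 5bc1; claimed = 5bc1 → match.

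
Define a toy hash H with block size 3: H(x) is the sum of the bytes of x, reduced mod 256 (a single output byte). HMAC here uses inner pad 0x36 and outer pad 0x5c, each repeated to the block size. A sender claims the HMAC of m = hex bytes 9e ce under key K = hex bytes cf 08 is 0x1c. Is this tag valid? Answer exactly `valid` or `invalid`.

Key hex bytes cf 08 is 2 bytes ≤ B = 3; zero-pad to 3 bytes: K' = cf 08 00.
K' ⊕ ipad = f9 3e 36; K' ⊕ opad = 93 54 5c.
Inner hash: sum = 249+62+54+158+206 = 729; mod 256 = 217 → d9.
Outer hash (recomputed tag): sum = 147+84+92+217 = 540; mod 256 = 28 → 1c.
Recomputed tag = 1c; claimed = 1c → match.

valid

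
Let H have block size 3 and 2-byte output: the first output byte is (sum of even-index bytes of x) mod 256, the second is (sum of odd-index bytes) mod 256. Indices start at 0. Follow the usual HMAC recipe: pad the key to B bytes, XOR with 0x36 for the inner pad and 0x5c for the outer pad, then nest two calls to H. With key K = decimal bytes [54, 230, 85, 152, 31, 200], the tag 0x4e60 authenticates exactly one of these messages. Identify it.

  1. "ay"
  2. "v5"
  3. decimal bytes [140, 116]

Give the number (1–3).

3

Key decimal bytes [54, 230, 85, 152, 31, 200] = 36 e6 55 98 1f c8 is 6 bytes > B = 3, so hash it first: H(key) = aa 46, then zero-pad to 3 bytes: K' = aa 46 00.
K' ⊕ ipad = 9c 70 36; K' ⊕ opad = f6 1a 5c.
m1: inner = H(9c 70 36 61 79) = 4b d1; tag = H(f6 1a 5c 4b d1) = 2365
m2: inner = H(9c 70 36 76 35) = 07 e6; tag = H(f6 1a 5c 07 e6) = 3821
m3: inner = H(9c 70 36 8c 74) = 46 fc; tag = H(f6 1a 5c 46 fc) = 4e60 ← matches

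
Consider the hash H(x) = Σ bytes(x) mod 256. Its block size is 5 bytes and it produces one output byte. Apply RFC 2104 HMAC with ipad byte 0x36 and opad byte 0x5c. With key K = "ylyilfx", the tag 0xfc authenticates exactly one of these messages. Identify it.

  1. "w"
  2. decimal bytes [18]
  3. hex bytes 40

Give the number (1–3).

Key "ylyilfx" = 79 6c 79 69 6c 66 78 is 7 bytes > B = 5, so hash it first: H(key) = 11, then zero-pad to 5 bytes: K' = 11 00 00 00 00.
K' ⊕ ipad = 27 36 36 36 36; K' ⊕ opad = 4d 5c 5c 5c 5c.
m1: inner = H(27 36 36 36 36 77) = 76; tag = H(4d 5c 5c 5c 5c 76) = 33
m2: inner = H(27 36 36 36 36 12) = 11; tag = H(4d 5c 5c 5c 5c 11) = ce
m3: inner = H(27 36 36 36 36 40) = 3f; tag = H(4d 5c 5c 5c 5c 3f) = fc ← matches

3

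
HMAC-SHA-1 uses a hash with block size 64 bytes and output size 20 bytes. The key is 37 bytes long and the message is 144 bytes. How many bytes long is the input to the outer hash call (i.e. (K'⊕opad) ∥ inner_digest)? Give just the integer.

84

Key is 37 ≤ 64 bytes, zero-padded: |K'| = 64.
Outer input = (K'⊕opad) ∥ H(inner) → 64 + 20 = 84 bytes.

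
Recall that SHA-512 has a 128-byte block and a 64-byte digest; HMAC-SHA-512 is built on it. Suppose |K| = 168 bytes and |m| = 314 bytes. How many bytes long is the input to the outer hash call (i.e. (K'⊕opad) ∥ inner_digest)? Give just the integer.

192

Key is 168 > 128 bytes, so it is hashed to 64 bytes then zero-padded to 128: |K'| = 128.
Outer input = (K'⊕opad) ∥ H(inner) → 128 + 64 = 192 bytes.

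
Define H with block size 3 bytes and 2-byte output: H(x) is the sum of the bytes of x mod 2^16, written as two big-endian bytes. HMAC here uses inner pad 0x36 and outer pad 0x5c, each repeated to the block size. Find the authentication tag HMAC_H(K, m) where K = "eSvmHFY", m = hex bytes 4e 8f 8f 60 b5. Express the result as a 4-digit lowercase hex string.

Key "eSvmHFY" = 65 53 76 6d 48 46 59 is 7 bytes > B = 3, so hash it first: H(key) = 02 82, then zero-pad to 3 bytes: K' = 02 82 00.
K' ⊕ ipad = 34 b4 36.  K' ⊕ opad = 5e de 5c.
Inner input = (K'⊕ipad) ∥ m = 34 b4 36 ∥ 4e 8f 8f 60 b5.
Inner hash: sum = 52+180+54+78+143+143+96+181 = 927 → 03 9f.
Outer input = (K'⊕opad) ∥ inner = 5e de 5c ∥ 03 9f.
Outer hash (tag): sum = 94+222+92+3+159 = 570 → 02 3a.

023a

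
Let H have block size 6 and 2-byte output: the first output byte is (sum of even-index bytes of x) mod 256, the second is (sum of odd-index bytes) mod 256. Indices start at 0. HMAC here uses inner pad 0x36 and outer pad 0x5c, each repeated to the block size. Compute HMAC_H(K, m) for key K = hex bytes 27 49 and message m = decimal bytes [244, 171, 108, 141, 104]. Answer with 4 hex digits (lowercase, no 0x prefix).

78f0

Key hex bytes 27 49 is 2 bytes ≤ B = 6; zero-pad to 6 bytes: K' = 27 49 00 00 00 00.
K' ⊕ ipad = 11 7f 36 36 36 36.  K' ⊕ opad = 7b 15 5c 5c 5c 5c.
Inner input = (K'⊕ipad) ∥ m = 11 7f 36 36 36 36 ∥ f4 ab 6c 8d 68.
Inner hash: even-index sum = 581 mod 256 = 69; odd-index sum = 547 mod 256 = 35 → 45 23.
Outer input = (K'⊕opad) ∥ inner = 7b 15 5c 5c 5c 5c ∥ 45 23.
Outer hash (tag): even-index sum = 376 mod 256 = 120; odd-index sum = 240 mod 256 = 240 → 78 f0.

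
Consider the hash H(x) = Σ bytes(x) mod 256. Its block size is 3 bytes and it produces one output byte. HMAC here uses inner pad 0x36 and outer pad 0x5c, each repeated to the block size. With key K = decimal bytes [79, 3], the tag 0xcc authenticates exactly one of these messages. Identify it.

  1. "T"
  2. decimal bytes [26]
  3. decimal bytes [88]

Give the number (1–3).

2

Key decimal bytes [79, 3] = 4f 03 is 2 bytes ≤ B = 3; zero-pad to 3 bytes: K' = 4f 03 00.
K' ⊕ ipad = 79 35 36; K' ⊕ opad = 13 5f 5c.
m1: inner = H(79 35 36 54) = 38; tag = H(13 5f 5c 38) = 06
m2: inner = H(79 35 36 1a) = fe; tag = H(13 5f 5c fe) = cc ← matches
m3: inner = H(79 35 36 58) = 3c; tag = H(13 5f 5c 3c) = 0a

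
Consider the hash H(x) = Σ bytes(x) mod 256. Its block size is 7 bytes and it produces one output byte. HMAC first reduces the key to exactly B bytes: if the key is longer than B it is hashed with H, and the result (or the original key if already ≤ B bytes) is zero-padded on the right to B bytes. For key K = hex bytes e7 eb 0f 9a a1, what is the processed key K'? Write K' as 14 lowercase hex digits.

Key hex bytes e7 eb 0f 9a a1 is 5 bytes ≤ B = 7; zero-pad to 7 bytes: K' = e7 eb 0f 9a a1 00 00.

e7eb0f9aa10000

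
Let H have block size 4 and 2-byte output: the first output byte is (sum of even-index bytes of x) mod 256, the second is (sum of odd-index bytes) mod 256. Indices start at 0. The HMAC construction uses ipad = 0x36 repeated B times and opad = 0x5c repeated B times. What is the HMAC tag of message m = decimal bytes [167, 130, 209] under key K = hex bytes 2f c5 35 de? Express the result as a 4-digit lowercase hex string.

7078

Key hex bytes 2f c5 35 de is exactly B = 4 bytes: K' = 2f c5 35 de.
K' ⊕ ipad = 19 f3 03 e8.  K' ⊕ opad = 73 99 69 82.
Inner input = (K'⊕ipad) ∥ m = 19 f3 03 e8 ∥ a7 82 d1.
Inner hash: even-index sum = 404 mod 256 = 148; odd-index sum = 605 mod 256 = 93 → 94 5d.
Outer input = (K'⊕opad) ∥ inner = 73 99 69 82 ∥ 94 5d.
Outer hash (tag): even-index sum = 368 mod 256 = 112; odd-index sum = 376 mod 256 = 120 → 70 78.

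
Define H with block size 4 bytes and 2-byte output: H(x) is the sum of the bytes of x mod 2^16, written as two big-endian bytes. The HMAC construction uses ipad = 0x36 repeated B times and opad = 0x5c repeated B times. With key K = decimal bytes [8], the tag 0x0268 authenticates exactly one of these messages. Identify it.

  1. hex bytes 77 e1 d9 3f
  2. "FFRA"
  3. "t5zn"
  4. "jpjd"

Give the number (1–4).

Key decimal bytes [8] = 08 is 1 byte ≤ B = 4; zero-pad to 4 bytes: K' = 08 00 00 00.
K' ⊕ ipad = 3e 36 36 36; K' ⊕ opad = 54 5c 5c 5c.
m1: inner = H(3e 36 36 36 77 e1 d9 3f) = 03 50; tag = H(54 5c 5c 5c 03 50) = 01bb
m2: inner = H(3e 36 36 36 46 46 52 41) = 01 ff; tag = H(54 5c 5c 5c 01 ff) = 0268 ← matches
m3: inner = H(3e 36 36 36 74 35 7a 6e) = 02 71; tag = H(54 5c 5c 5c 02 71) = 01db
m4: inner = H(3e 36 36 36 6a 70 6a 64) = 02 88; tag = H(54 5c 5c 5c 02 88) = 01f2

2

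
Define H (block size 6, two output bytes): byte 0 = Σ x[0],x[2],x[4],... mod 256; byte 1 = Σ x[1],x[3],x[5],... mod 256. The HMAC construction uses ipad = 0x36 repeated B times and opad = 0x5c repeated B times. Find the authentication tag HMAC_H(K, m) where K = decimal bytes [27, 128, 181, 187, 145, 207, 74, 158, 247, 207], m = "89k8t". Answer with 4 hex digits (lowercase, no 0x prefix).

Key decimal bytes [27, 128, 181, 187, 145, 207, 74, 158, 247, 207] = 1b 80 b5 bb 91 cf 4a 9e f7 cf is 10 bytes > B = 6, so hash it first: H(key) = a2 77, then zero-pad to 6 bytes: K' = a2 77 00 00 00 00.
K' ⊕ ipad = 94 41 36 36 36 36.  K' ⊕ opad = fe 2b 5c 5c 5c 5c.
Inner input = (K'⊕ipad) ∥ m = 94 41 36 36 36 36 ∥ 38 39 6b 38 74.
Inner hash: even-index sum = 535 mod 256 = 23; odd-index sum = 286 mod 256 = 30 → 17 1e.
Outer input = (K'⊕opad) ∥ inner = fe 2b 5c 5c 5c 5c ∥ 17 1e.
Outer hash (tag): even-index sum = 461 mod 256 = 205; odd-index sum = 257 mod 256 = 1 → cd 01.

cd01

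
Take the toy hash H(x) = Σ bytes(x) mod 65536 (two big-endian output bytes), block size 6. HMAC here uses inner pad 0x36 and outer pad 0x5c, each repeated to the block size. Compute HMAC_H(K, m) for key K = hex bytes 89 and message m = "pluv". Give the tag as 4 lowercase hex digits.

0338

Key hex bytes 89 is 1 byte ≤ B = 6; zero-pad to 6 bytes: K' = 89 00 00 00 00 00.
K' ⊕ ipad = bf 36 36 36 36 36.  K' ⊕ opad = d5 5c 5c 5c 5c 5c.
Inner input = (K'⊕ipad) ∥ m = bf 36 36 36 36 36 ∥ 70 6c 75 76.
Inner hash: sum = 191+54+54+54+54+54+112+108+117+118 = 916 → 03 94.
Outer input = (K'⊕opad) ∥ inner = d5 5c 5c 5c 5c 5c ∥ 03 94.
Outer hash (tag): sum = 213+92+92+92+92+92+3+148 = 824 → 03 38.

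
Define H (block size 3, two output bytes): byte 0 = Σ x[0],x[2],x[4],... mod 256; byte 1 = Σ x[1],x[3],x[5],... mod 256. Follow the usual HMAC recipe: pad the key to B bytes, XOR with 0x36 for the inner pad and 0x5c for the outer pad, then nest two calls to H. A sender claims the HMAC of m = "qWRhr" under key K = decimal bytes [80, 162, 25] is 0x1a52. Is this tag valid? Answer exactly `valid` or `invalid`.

valid

Key decimal bytes [80, 162, 25] = 50 a2 19 is exactly B = 3 bytes: K' = 50 a2 19.
K' ⊕ ipad = 66 94 2f; K' ⊕ opad = 0c fe 45.
Inner hash: even-index sum = 340 mod 256 = 84; odd-index sum = 457 mod 256 = 201 → 54 c9.
Outer hash (recomputed tag): even-index sum = 282 mod 256 = 26; odd-index sum = 338 mod 256 = 82 → 1a 52.
Recomputed tag = 1a52; claimed = 1a52 → match.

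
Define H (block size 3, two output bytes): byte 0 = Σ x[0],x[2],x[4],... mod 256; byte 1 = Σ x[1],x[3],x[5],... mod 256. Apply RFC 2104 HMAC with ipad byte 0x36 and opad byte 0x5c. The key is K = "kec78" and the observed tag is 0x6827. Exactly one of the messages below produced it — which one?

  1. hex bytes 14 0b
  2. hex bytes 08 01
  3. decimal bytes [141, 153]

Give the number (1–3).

2

Key "kec78" = 6b 65 63 37 38 is 5 bytes > B = 3, so hash it first: H(key) = 06 9c, then zero-pad to 3 bytes: K' = 06 9c 00.
K' ⊕ ipad = 30 aa 36; K' ⊕ opad = 5a c0 5c.
m1: inner = H(30 aa 36 14 0b) = 71 be; tag = H(5a c0 5c 71 be) = 7431
m2: inner = H(30 aa 36 08 01) = 67 b2; tag = H(5a c0 5c 67 b2) = 6827 ← matches
m3: inner = H(30 aa 36 8d 99) = ff 37; tag = H(5a c0 5c ff 37) = edbf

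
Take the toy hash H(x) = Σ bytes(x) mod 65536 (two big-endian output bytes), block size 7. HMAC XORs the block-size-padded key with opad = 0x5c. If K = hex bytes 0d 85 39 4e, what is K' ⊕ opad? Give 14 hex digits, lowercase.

Key hex bytes 0d 85 39 4e is 4 bytes ≤ B = 7; zero-pad to 7 bytes: K' = 0d 85 39 4e 00 00 00.
XOR each byte with 0x5c: 0d⊕5c=51, 85⊕5c=d9, 39⊕5c=65, 4e⊕5c=12, 00⊕5c=5c, 00⊕5c=5c, 00⊕5c=5c.

51d965125c5c5c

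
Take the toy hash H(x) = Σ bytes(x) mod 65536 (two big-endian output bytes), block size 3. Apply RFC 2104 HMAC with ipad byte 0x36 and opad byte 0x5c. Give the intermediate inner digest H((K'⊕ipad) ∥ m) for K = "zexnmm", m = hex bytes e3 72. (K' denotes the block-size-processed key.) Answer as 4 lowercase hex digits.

Key "zexnmm" = 7a 65 78 6e 6d 6d is 6 bytes > B = 3, so hash it first: H(key) = 02 9f, then zero-pad to 3 bytes: K' = 02 9f 00.
K' ⊕ ipad = 34 a9 36.
Inner input = 34 a9 36 ∥ e3 72.
Inner hash: sum = 52+169+54+227+114 = 616 → 02 68.

0268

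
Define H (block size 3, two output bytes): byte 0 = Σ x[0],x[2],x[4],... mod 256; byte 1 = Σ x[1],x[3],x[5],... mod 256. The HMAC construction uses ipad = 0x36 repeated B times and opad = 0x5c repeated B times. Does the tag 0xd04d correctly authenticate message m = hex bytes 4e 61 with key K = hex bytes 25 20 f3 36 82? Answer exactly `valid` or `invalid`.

Key hex bytes 25 20 f3 36 82 is 5 bytes > B = 3, so hash it first: H(key) = 9a 56, then zero-pad to 3 bytes: K' = 9a 56 00.
K' ⊕ ipad = ac 60 36; K' ⊕ opad = c6 0a 5c.
Inner hash: even-index sum = 323 mod 256 = 67; odd-index sum = 174 mod 256 = 174 → 43 ae.
Outer hash (recomputed tag): even-index sum = 464 mod 256 = 208; odd-index sum = 77 mod 256 = 77 → d0 4d.
Recomputed tag = d04d; claimed = d04d → match.

valid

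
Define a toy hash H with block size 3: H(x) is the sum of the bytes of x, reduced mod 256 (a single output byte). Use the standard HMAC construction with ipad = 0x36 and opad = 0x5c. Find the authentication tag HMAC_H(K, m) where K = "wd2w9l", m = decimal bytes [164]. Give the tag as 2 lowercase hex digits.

Key "wd2w9l" = 77 64 32 77 39 6c is 6 bytes > B = 3, so hash it first: H(key) = 29, then zero-pad to 3 bytes: K' = 29 00 00.
K' ⊕ ipad = 1f 36 36.  K' ⊕ opad = 75 5c 5c.
Inner input = (K'⊕ipad) ∥ m = 1f 36 36 ∥ a4.
Inner hash: sum = 31+54+54+164 = 303; mod 256 = 47 → 2f.
Outer input = (K'⊕opad) ∥ inner = 75 5c 5c ∥ 2f.
Outer hash (tag): sum = 117+92+92+47 = 348; mod 256 = 92 → 5c.

5c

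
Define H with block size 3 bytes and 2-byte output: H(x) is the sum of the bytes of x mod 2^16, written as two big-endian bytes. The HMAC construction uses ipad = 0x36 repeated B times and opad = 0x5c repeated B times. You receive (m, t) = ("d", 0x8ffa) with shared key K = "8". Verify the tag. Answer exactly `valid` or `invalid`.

invalid

Key "8" = 38 is 1 byte ≤ B = 3; zero-pad to 3 bytes: K' = 38 00 00.
K' ⊕ ipad = 0e 36 36; K' ⊕ opad = 64 5c 5c.
Inner hash: sum = 14+54+54+100 = 222 → 00 de.
Outer hash (recomputed tag): sum = 100+92+92+0+222 = 506 → 01 fa.
Recomputed tag = 01fa; claimed = 8ffa → mismatch.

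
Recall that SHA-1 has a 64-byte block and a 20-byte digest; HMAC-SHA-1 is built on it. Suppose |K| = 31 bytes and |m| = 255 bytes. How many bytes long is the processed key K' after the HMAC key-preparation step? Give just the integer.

Key is 31 ≤ 64 bytes, zero-padded: |K'| = 64.

64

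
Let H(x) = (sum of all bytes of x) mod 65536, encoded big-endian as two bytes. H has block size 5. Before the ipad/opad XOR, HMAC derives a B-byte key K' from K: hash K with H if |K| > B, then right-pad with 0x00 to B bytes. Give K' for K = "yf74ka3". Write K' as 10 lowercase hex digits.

|K| = 7 > B = 5, so first hash the key.
H(K): sum = 121+102+55+52+107+97+51 = 585 → 02 49.
Zero-pad H(K) = 02 49 to 5 bytes: K' = 02 49 00 00 00.

0249000000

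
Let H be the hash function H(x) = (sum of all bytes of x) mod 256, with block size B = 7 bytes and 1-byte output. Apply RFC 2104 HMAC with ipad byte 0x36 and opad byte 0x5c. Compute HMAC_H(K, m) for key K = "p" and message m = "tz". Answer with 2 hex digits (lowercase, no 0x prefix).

Key "p" = 70 is 1 byte ≤ B = 7; zero-pad to 7 bytes: K' = 70 00 00 00 00 00 00.
K' ⊕ ipad = 46 36 36 36 36 36 36.  K' ⊕ opad = 2c 5c 5c 5c 5c 5c 5c.
Inner input = (K'⊕ipad) ∥ m = 46 36 36 36 36 36 36 ∥ 74 7a.
Inner hash: sum = 70+54+54+54+54+54+54+116+122 = 632; mod 256 = 120 → 78.
Outer input = (K'⊕opad) ∥ inner = 2c 5c 5c 5c 5c 5c 5c ∥ 78.
Outer hash (tag): sum = 44+92+92+92+92+92+92+120 = 716; mod 256 = 204 → cc.

cc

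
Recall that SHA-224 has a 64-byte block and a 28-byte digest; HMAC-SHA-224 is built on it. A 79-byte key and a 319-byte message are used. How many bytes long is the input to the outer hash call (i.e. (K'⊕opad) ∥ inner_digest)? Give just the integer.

Key is 79 > 64 bytes, so it is hashed to 28 bytes then zero-padded to 64: |K'| = 64.
Outer input = (K'⊕opad) ∥ H(inner) → 64 + 28 = 92 bytes.

92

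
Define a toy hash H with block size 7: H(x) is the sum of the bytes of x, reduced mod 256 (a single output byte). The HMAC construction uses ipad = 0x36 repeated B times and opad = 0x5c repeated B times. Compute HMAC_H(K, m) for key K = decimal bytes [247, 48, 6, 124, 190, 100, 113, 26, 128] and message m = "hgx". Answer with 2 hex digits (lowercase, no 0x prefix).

1d

Key decimal bytes [247, 48, 6, 124, 190, 100, 113, 26, 128] = f7 30 06 7c be 64 71 1a 80 is 9 bytes > B = 7, so hash it first: H(key) = d6, then zero-pad to 7 bytes: K' = d6 00 00 00 00 00 00.
K' ⊕ ipad = e0 36 36 36 36 36 36.  K' ⊕ opad = 8a 5c 5c 5c 5c 5c 5c.
Inner input = (K'⊕ipad) ∥ m = e0 36 36 36 36 36 36 ∥ 68 67 78.
Inner hash: sum = 224+54+54+54+54+54+54+104+103+120 = 875; mod 256 = 107 → 6b.
Outer input = (K'⊕opad) ∥ inner = 8a 5c 5c 5c 5c 5c 5c ∥ 6b.
Outer hash (tag): sum = 138+92+92+92+92+92+92+107 = 797; mod 256 = 29 → 1d.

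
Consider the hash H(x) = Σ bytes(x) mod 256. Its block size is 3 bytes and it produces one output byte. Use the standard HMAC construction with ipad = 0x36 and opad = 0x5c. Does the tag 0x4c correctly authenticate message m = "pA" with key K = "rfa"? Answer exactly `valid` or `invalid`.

invalid

Key "rfa" = 72 66 61 is exactly B = 3 bytes: K' = 72 66 61.
K' ⊕ ipad = 44 50 57; K' ⊕ opad = 2e 3a 3d.
Inner hash: sum = 68+80+87+112+65 = 412; mod 256 = 156 → 9c.
Outer hash (recomputed tag): sum = 46+58+61+156 = 321; mod 256 = 65 → 41.
Recomputed tag = 41; claimed = 4c → mismatch.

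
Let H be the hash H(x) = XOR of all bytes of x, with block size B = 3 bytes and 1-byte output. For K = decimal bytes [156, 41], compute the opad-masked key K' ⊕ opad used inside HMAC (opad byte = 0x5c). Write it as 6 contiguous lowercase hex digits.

c0755c

Key decimal bytes [156, 41] = 9c 29 is 2 bytes ≤ B = 3; zero-pad to 3 bytes: K' = 9c 29 00.
XOR each byte with 0x5c: 9c⊕5c=c0, 29⊕5c=75, 00⊕5c=5c.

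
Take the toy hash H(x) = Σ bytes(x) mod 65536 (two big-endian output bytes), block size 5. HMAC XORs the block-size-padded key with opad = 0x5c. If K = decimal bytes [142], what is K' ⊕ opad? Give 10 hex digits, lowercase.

Key decimal bytes [142] = 8e is 1 byte ≤ B = 5; zero-pad to 5 bytes: K' = 8e 00 00 00 00.
XOR each byte with 0x5c: 8e⊕5c=d2, 00⊕5c=5c, 00⊕5c=5c, 00⊕5c=5c, 00⊕5c=5c.

d25c5c5c5c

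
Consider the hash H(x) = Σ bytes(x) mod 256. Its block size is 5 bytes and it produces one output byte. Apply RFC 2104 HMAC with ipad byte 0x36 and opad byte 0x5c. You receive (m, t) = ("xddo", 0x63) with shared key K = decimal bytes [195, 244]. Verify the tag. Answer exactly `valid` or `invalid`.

Key decimal bytes [195, 244] = c3 f4 is 2 bytes ≤ B = 5; zero-pad to 5 bytes: K' = c3 f4 00 00 00.
K' ⊕ ipad = f5 c2 36 36 36; K' ⊕ opad = 9f a8 5c 5c 5c.
Inner hash: sum = 245+194+54+54+54+120+100+100+111 = 1032; mod 256 = 8 → 08.
Outer hash (recomputed tag): sum = 159+168+92+92+92+8 = 611; mod 256 = 99 → 63.
Recomputed tag = 63; claimed = 63 → match.

valid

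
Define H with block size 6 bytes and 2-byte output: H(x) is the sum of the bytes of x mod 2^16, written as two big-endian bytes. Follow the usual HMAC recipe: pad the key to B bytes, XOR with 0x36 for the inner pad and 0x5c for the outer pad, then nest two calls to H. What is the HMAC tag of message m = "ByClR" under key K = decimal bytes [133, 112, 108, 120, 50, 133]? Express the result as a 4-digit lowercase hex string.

02b8

Key decimal bytes [133, 112, 108, 120, 50, 133] = 85 70 6c 78 32 85 is exactly B = 6 bytes: K' = 85 70 6c 78 32 85.
K' ⊕ ipad = b3 46 5a 4e 04 b3.  K' ⊕ opad = d9 2c 30 24 6e d9.
Inner input = (K'⊕ipad) ∥ m = b3 46 5a 4e 04 b3 ∥ 42 79 43 6c 52.
Inner hash: sum = 179+70+90+78+4+179+66+121+67+108+82 = 1044 → 04 14.
Outer input = (K'⊕opad) ∥ inner = d9 2c 30 24 6e d9 ∥ 04 14.
Outer hash (tag): sum = 217+44+48+36+110+217+4+20 = 696 → 02 b8.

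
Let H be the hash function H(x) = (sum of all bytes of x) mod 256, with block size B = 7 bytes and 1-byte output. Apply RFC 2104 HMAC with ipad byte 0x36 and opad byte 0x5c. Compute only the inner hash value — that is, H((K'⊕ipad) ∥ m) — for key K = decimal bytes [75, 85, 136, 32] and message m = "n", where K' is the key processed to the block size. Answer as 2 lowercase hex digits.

Key decimal bytes [75, 85, 136, 32] = 4b 55 88 20 is 4 bytes ≤ B = 7; zero-pad to 7 bytes: K' = 4b 55 88 20 00 00 00.
K' ⊕ ipad = 7d 63 be 16 36 36 36.
Inner input = 7d 63 be 16 36 36 36 ∥ 6e.
Inner hash: sum = 125+99+190+22+54+54+54+110 = 708; mod 256 = 196 → c4.

c4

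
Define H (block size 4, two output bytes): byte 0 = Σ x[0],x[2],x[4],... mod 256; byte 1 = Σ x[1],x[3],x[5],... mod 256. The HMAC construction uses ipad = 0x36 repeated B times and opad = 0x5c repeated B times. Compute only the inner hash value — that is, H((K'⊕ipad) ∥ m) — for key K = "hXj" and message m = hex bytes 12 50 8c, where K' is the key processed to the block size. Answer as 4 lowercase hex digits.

58f4

Key "hXj" = 68 58 6a is 3 bytes ≤ B = 4; zero-pad to 4 bytes: K' = 68 58 6a 00.
K' ⊕ ipad = 5e 6e 5c 36.
Inner input = 5e 6e 5c 36 ∥ 12 50 8c.
Inner hash: even-index sum = 344 mod 256 = 88; odd-index sum = 244 mod 256 = 244 → 58 f4.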